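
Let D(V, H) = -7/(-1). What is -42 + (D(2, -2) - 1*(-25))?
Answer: -10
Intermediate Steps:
D(V, H) = 7 (D(V, H) = -7*(-1) = 7)
-42 + (D(2, -2) - 1*(-25)) = -42 + (7 - 1*(-25)) = -42 + (7 + 25) = -42 + 32 = -10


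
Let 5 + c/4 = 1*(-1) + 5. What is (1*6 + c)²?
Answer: 4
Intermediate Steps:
c = -4 (c = -20 + 4*(1*(-1) + 5) = -20 + 4*(-1 + 5) = -20 + 4*4 = -20 + 16 = -4)
(1*6 + c)² = (1*6 - 4)² = (6 - 4)² = 2² = 4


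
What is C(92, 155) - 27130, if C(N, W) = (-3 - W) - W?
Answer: -27443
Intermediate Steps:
C(N, W) = -3 - 2*W
C(92, 155) - 27130 = (-3 - 2*155) - 27130 = (-3 - 310) - 27130 = -313 - 27130 = -27443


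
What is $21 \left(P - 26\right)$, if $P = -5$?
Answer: $-651$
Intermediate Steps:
$21 \left(P - 26\right) = 21 \left(-5 - 26\right) = 21 \left(-31\right) = -651$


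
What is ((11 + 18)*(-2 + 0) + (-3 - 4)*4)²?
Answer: 7396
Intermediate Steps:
((11 + 18)*(-2 + 0) + (-3 - 4)*4)² = (29*(-2) - 7*4)² = (-58 - 28)² = (-86)² = 7396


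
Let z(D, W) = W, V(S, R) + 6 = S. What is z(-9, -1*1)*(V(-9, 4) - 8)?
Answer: 23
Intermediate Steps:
V(S, R) = -6 + S
z(-9, -1*1)*(V(-9, 4) - 8) = (-1*1)*((-6 - 9) - 8) = -(-15 - 8) = -1*(-23) = 23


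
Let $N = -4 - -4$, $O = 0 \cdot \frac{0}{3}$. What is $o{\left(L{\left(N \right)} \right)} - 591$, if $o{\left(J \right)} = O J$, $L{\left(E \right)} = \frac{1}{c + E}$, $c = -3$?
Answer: $-591$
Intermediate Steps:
$O = 0$ ($O = 0 \cdot 0 \cdot \frac{1}{3} = 0 \cdot 0 = 0$)
$N = 0$ ($N = -4 + 4 = 0$)
$L{\left(E \right)} = \frac{1}{-3 + E}$
$o{\left(J \right)} = 0$ ($o{\left(J \right)} = 0 J = 0$)
$o{\left(L{\left(N \right)} \right)} - 591 = 0 - 591 = -591$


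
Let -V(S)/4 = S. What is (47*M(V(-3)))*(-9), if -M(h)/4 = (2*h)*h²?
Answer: 5847552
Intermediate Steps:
V(S) = -4*S
M(h) = -8*h³ (M(h) = -4*2*h*h² = -8*h³)
(47*M(V(-3)))*(-9) = (47*(-8*(-4*(-3))³))*(-9) = (47*(-8*12³))*(-9) = (47*(-8*1728))*(-9) = (47*(-13824))*(-9) = -649728*(-9) = 5847552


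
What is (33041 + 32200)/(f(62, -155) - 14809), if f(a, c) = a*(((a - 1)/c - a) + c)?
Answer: -326205/141437 ≈ -2.3064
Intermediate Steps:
f(a, c) = a*(c - a + (-1 + a)/c) (f(a, c) = a*(((-1 + a)/c - a) + c) = a*((-a + (-1 + a)/c) + c) = a*(c - a + (-1 + a)/c))
(33041 + 32200)/(f(62, -155) - 14809) = (33041 + 32200)/(-1*62*(1 - 1*62 - 155*(62 - 1*(-155)))/(-155) - 14809) = 65241/(-1*62*(-1/155)*(1 - 62 - 155*(62 + 155)) - 14809) = 65241/(-1*62*(-1/155)*(1 - 62 - 155*217) - 14809) = 65241/(-1*62*(-1/155)*(1 - 62 - 33635) - 14809) = 65241/(-1*62*(-1/155)*(-33696) - 14809) = 65241/(-67392/5 - 14809) = 65241/(-141437/5) = 65241*(-5/141437) = -326205/141437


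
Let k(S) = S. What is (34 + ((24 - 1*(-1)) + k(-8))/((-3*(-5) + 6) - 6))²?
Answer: 277729/225 ≈ 1234.4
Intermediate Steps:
(34 + ((24 - 1*(-1)) + k(-8))/((-3*(-5) + 6) - 6))² = (34 + ((24 - 1*(-1)) - 8)/((-3*(-5) + 6) - 6))² = (34 + ((24 + 1) - 8)/((15 + 6) - 6))² = (34 + (25 - 8)/(21 - 6))² = (34 + 17/15)² = (527/15)² = 277729/225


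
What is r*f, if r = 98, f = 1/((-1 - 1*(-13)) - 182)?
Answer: -49/85 ≈ -0.57647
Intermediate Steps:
f = -1/170 (f = 1/((-1 + 13) - 182) = 1/(12 - 182) = 1/(-170) = -1/170 ≈ -0.0058824)
r*f = 98*(-1/170) = -49/85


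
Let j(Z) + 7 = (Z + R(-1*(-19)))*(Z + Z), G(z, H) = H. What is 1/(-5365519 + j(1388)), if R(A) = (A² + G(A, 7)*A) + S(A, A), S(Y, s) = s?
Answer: -1/88350 ≈ -1.1319e-5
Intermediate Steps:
R(A) = A² + 8*A (R(A) = (A² + 7*A) + A = A² + 8*A)
j(Z) = -7 + 2*Z*(513 + Z) (j(Z) = -7 + (Z + (-1*(-19))*(8 - 1*(-19)))*(Z + Z) = -7 + (Z + 19*(8 + 19))*(2*Z) = -7 + (Z + 19*27)*(2*Z) = -7 + (Z + 513)*(2*Z) = -7 + (513 + Z)*(2*Z) = -7 + 2*Z*(513 + Z))
1/(-5365519 + j(1388)) = 1/(-5365519 + (-7 + 2*1388² + 1026*1388)) = 1/(-5365519 + (-7 + 2*1926544 + 1424088)) = 1/(-5365519 + (-7 + 3853088 + 1424088)) = 1/(-5365519 + 5277169) = 1/(-88350) = -1/88350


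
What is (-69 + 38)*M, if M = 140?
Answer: -4340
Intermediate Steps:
(-69 + 38)*M = (-69 + 38)*140 = -31*140 = -4340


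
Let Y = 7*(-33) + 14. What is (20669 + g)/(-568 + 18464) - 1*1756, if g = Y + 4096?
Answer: -7850207/4474 ≈ -1754.6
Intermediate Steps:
Y = -217 (Y = -231 + 14 = -217)
g = 3879 (g = -217 + 4096 = 3879)
(20669 + g)/(-568 + 18464) - 1*1756 = (20669 + 3879)/(-568 + 18464) - 1*1756 = 24548/17896 - 1756 = 24548*(1/17896) - 1756 = 6137/4474 - 1756 = -7850207/4474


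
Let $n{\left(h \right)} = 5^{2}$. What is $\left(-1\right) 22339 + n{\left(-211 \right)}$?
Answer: $-22314$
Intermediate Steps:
$n{\left(h \right)} = 25$
$\left(-1\right) 22339 + n{\left(-211 \right)} = \left(-1\right) 22339 + 25 = -22339 + 25 = -22314$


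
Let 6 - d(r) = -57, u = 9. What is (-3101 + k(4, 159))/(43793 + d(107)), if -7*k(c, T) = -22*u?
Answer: -21509/306992 ≈ -0.070064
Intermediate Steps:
k(c, T) = 198/7 (k(c, T) = -(-22)*9/7 = -⅐*(-198) = 198/7)
d(r) = 63 (d(r) = 6 - 1*(-57) = 6 + 57 = 63)
(-3101 + k(4, 159))/(43793 + d(107)) = (-3101 + 198/7)/(43793 + 63) = -21509/7/43856 = -21509/7*1/43856 = -21509/306992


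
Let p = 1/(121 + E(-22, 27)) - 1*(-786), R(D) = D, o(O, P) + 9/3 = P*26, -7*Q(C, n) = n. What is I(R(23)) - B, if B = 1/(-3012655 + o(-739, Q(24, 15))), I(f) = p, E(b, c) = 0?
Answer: 2005711143419/2551768516 ≈ 786.01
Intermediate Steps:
Q(C, n) = -n/7
o(O, P) = -3 + 26*P (o(O, P) = -3 + P*26 = -3 + 26*P)
p = 95107/121 (p = 1/(121 + 0) - 1*(-786) = 1/121 + 786 = 95107/121 ≈ 786.01)
I(f) = 95107/121
B = -7/21088996 (B = 1/(-3012655 + (-3 + 26*(-⅐*15))) = 1/(-3012655 + (-3 + 26*(-15/7))) = 1/(-3012655 + (-3 - 390/7)) = 1/(-3012655 - 411/7) = 1/(-21088996/7) = -7/21088996 ≈ -3.3193e-7)
I(R(23)) - B = 95107/121 - 1*(-7/21088996) = 95107/121 + 7/21088996 = 2005711143419/2551768516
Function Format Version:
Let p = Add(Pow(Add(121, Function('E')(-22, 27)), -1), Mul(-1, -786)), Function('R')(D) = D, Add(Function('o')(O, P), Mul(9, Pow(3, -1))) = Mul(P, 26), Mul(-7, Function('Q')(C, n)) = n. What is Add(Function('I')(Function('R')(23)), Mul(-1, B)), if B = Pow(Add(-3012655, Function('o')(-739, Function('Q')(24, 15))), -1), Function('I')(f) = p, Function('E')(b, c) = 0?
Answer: Rational(2005711143419, 2551768516) ≈ 786.01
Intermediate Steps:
Function('Q')(C, n) = Mul(Rational(-1, 7), n)
Function('o')(O, P) = Add(-3, Mul(26, P)) (Function('o')(O, P) = Add(-3, Mul(P, 26)) = Add(-3, Mul(26, P)))
p = Rational(95107, 121) (p = Add(Pow(Add(121, 0), -1), Mul(-1, -786)) = Add(Pow(121, -1), 786) = Add(Rational(1, 121), 786) = Rational(95107, 121) ≈ 786.01)
Function('I')(f) = Rational(95107, 121)
B = Rational(-7, 21088996) (B = Pow(Add(-3012655, Add(-3, Mul(26, Mul(Rational(-1, 7), 15)))), -1) = Pow(Add(-3012655, Add(-3, Mul(26, Rational(-15, 7)))), -1) = Pow(Add(-3012655, Add(-3, Rational(-390, 7))), -1) = Pow(Add(-3012655, Rational(-411, 7)), -1) = Pow(Rational(-21088996, 7), -1) = Rational(-7, 21088996) ≈ -3.3193e-7)
Add(Function('I')(Function('R')(23)), Mul(-1, B)) = Add(Rational(95107, 121), Mul(-1, Rational(-7, 21088996))) = Add(Rational(95107, 121), Rational(7, 21088996)) = Rational(2005711143419, 2551768516)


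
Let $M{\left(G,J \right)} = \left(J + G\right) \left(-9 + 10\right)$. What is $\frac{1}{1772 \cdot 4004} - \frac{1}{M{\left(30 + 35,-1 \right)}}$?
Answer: $- \frac{443439}{28380352} \approx -0.015625$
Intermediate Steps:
$M{\left(G,J \right)} = G + J$ ($M{\left(G,J \right)} = \left(G + J\right) 1 = G + J$)
$\frac{1}{1772 \cdot 4004} - \frac{1}{M{\left(30 + 35,-1 \right)}} = \frac{1}{1772 \cdot 4004} - \frac{1}{\left(30 + 35\right) - 1} = \frac{1}{1772} \cdot \frac{1}{4004} - \frac{1}{65 - 1} = \frac{1}{7095088} - \frac{1}{64} = - \frac{443439}{28380352}$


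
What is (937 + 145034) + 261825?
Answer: 407796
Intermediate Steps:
(937 + 145034) + 261825 = 145971 + 261825 = 407796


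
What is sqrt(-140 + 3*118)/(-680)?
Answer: -sqrt(214)/680 ≈ -0.021513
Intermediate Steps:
sqrt(-140 + 3*118)/(-680) = sqrt(-140 + 354)*(-1/680) = sqrt(214)*(-1/680) = -sqrt(214)/680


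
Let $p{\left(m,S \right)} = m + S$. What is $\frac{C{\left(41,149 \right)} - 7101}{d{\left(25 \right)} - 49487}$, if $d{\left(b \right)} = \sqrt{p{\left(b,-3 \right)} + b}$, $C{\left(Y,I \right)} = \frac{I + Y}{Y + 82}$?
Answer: $\frac{1053992231}{7346889366} + \frac{873233 \sqrt{47}}{301222464006} \approx 0.14348$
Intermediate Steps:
$C{\left(Y,I \right)} = \frac{I + Y}{82 + Y}$
$p{\left(m,S \right)} = S + m$
$d{\left(b \right)} = \sqrt{-3 + 2 b}$ ($d{\left(b \right)} = \sqrt{\left(-3 + b\right) + b} = \sqrt{-3 + 2 b}$)
$\frac{C{\left(41,149 \right)} - 7101}{d{\left(25 \right)} - 49487} = \frac{\frac{149 + 41}{82 + 41} - 7101}{\sqrt{-3 + 2 \cdot 25} - 49487} = \frac{\frac{1}{123} \cdot 190 - 7101}{\sqrt{-3 + 50} - 49487} = \frac{\frac{1}{123} \cdot 190 - 7101}{\sqrt{47} - 49487} = \frac{\frac{190}{123} - 7101}{-49487 + \sqrt{47}} = - \frac{873233}{123 \left(-49487 + \sqrt{47}\right)}$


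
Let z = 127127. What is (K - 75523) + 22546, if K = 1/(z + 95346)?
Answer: -11785952120/222473 ≈ -52977.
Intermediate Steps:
K = 1/222473 (K = 1/(127127 + 95346) = 1/222473 ≈ 4.4949e-6)
(K - 75523) + 22546 = (1/222473 - 75523) + 22546 = -16801828378/222473 + 22546 = -11785952120/222473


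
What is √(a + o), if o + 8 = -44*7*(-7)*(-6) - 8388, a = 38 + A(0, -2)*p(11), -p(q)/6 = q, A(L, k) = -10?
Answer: I*√20634 ≈ 143.65*I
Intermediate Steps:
p(q) = -6*q
a = 698 (a = 38 - (-60)*11 = 38 - 10*(-66) = 38 + 660 = 698)
o = -21332 (o = -8 + (-44*7*(-7)*(-6) - 8388) = -8 + (-(-2156)*(-6) - 8388) = -8 + (-44*294 - 8388) = -8 + (-12936 - 8388) = -8 - 21324 = -21332)
√(a + o) = √(698 - 21332) = √(-20634) = I*√20634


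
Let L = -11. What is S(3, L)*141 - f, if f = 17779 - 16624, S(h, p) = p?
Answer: -2706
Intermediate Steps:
f = 1155
S(3, L)*141 - f = -11*141 - 1*1155 = -1551 - 1155 = -2706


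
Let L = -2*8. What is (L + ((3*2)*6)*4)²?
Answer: 16384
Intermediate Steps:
L = -16
(L + ((3*2)*6)*4)² = (-16 + ((3*2)*6)*4)² = (-16 + (6*6)*4)² = (-16 + 36*4)² = (-16 + 144)² = 128² = 16384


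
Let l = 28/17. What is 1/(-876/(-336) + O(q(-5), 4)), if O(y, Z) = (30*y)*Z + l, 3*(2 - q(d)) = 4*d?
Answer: 476/497065 ≈ 0.00095762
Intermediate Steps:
l = 28/17 (l = 28*(1/17) = 28/17 ≈ 1.6471)
q(d) = 2 - 4*d/3
O(y, Z) = 28/17 + 30*Z*y (O(y, Z) = (30*y)*Z + 28/17 = 30*Z*y + 28/17 = 28/17 + 30*Z*y)
1/(-876/(-336) + O(q(-5), 4)) = 1/(-876/(-336) + (28/17 + 30*4*(2 - 4/3*(-5)))) = 1/(-876*(-1/336) + (28/17 + 30*4*(2 + 20/3))) = 1/(73/28 + (28/17 + 30*4*(26/3))) = 1/(73/28 + (28/17 + 1040)) = 1/(73/28 + 17708/17) = 1/(497065/476) = 476/497065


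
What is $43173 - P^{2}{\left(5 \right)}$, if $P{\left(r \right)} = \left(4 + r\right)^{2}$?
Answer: $36612$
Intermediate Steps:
$43173 - P^{2}{\left(5 \right)} = 43173 - \left(\left(4 + 5\right)^{2}\right)^{2} = 43173 - \left(9^{2}\right)^{2} = 43173 - 81^{2} = 43173 - 6561 = 36612$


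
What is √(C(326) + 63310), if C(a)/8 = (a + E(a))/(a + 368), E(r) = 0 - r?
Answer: √63310 ≈ 251.61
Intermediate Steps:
E(r) = -r
C(a) = 0 (C(a) = 8*((a - a)/(a + 368)) = 8*(0/(368 + a)) = 8*0 = 0)
√(C(326) + 63310) = √(0 + 63310) = √63310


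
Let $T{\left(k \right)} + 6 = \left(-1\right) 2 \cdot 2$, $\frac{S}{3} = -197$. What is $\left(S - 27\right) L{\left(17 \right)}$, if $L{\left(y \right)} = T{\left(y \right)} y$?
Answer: $105060$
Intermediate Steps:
$S = -591$ ($S = 3 \left(-197\right) = -591$)
$T{\left(k \right)} = -10$ ($T{\left(k \right)} = -6 + \left(-1\right) 2 \cdot 2 = -6 - 4 = -10$)
$L{\left(y \right)} = - 10 y$
$\left(S - 27\right) L{\left(17 \right)} = \left(-591 - 27\right) \left(\left(-10\right) 17\right) = \left(-618\right) \left(-170\right) = 105060$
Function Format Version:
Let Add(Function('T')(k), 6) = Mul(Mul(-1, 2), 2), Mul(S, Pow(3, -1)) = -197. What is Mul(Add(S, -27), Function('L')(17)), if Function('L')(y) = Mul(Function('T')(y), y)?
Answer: 105060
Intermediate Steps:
S = -591 (S = Mul(3, -197) = -591)
Function('T')(k) = -10 (Function('T')(k) = Add(-6, Mul(Mul(-1, 2), 2)) = Add(-6, Mul(-2, 2)) = Add(-6, -4) = -10)
Function('L')(y) = Mul(-10, y)
Mul(Add(S, -27), Function('L')(17)) = Mul(Add(-591, -27), Mul(-10, 17)) = Mul(-618, -170) = 105060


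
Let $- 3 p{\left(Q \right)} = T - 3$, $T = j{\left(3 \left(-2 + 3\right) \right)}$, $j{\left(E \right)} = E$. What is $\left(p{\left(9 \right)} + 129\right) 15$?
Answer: $1935$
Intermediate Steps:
$T = 3$ ($T = 3 \left(-2 + 3\right) = 3 \cdot 1 = 3$)
$p{\left(Q \right)} = 0$ ($p{\left(Q \right)} = - \frac{3 - 3}{3} = \left(- \frac{1}{3}\right) 0 = 0$)
$\left(p{\left(9 \right)} + 129\right) 15 = \left(0 + 129\right) 15 = 129 \cdot 15 = 1935$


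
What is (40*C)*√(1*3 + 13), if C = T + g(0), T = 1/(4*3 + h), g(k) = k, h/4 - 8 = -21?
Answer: -4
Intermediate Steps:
h = -52 (h = 32 + 4*(-21) = 32 - 84 = -52)
T = -1/40 (T = 1/(4*3 - 52) = 1/(12 - 52) = 1/(-40) = -1/40 ≈ -0.025000)
C = -1/40 (C = -1/40 + 0 = -1/40 ≈ -0.025000)
(40*C)*√(1*3 + 13) = (40*(-1/40))*√(1*3 + 13) = -√(3 + 13) = -√16 = -1*4 = -4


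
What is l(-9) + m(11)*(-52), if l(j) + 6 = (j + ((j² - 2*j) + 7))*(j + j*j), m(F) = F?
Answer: 6406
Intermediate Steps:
l(j) = -6 + (j + j²)*(7 + j² - j) (l(j) = -6 + (j + ((j² - 2*j) + 7))*(j + j*j) = -6 + (j + (7 + j² - 2*j))*(j + j²) = -6 + (7 + j² - j)*(j + j²) = -6 + (j + j²)*(7 + j² - j))
l(-9) + m(11)*(-52) = (-6 + (-9)⁴ + 6*(-9)² + 7*(-9)) + 11*(-52) = (-6 + 6561 + 6*81 - 63) - 572 = (-6 + 6561 + 486 - 63) - 572 = 6978 - 572 = 6406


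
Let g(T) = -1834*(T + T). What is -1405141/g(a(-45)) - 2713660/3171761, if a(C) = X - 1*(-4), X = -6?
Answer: -4476678833061/23268038696 ≈ -192.40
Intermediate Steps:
a(C) = -2 (a(C) = -6 - 1*(-4) = -6 + 4 = -2)
g(T) = -3668*T
-1405141/g(a(-45)) - 2713660/3171761 = -1405141/((-3668*(-2))) - 2713660/3171761 = -1405141/7336 - 2713660*1/3171761 = -1405141*1/7336 - 2713660/3171761 = -1405141/7336 - 2713660/3171761 = -4476678833061/23268038696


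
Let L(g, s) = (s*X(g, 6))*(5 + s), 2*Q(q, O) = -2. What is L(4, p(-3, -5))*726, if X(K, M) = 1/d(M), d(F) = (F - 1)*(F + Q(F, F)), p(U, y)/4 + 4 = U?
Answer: 467544/25 ≈ 18702.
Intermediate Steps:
Q(q, O) = -1 (Q(q, O) = (½)*(-2) = -1)
p(U, y) = -16 + 4*U
d(F) = (-1 + F)² (d(F) = (F - 1)*(F - 1) = (-1 + F)*(-1 + F) = (-1 + F)²)
X(K, M) = 1/(1 + M² - 2*M)
L(g, s) = s*(5 + s)/25 (L(g, s) = (s/(1 + 6² - 2*6))*(5 + s) = (s/(1 + 36 - 12))*(5 + s) = (s/25)*(5 + s) = s*(5 + s)/25)
L(4, p(-3, -5))*726 = ((-16 + 4*(-3))*(5 + (-16 + 4*(-3)))/25)*726 = ((-16 - 12)*(5 + (-16 - 12))/25)*726 = ((1/25)*(-28)*(5 - 28))*726 = ((1/25)*(-28)*(-23))*726 = (644/25)*726 = 467544/25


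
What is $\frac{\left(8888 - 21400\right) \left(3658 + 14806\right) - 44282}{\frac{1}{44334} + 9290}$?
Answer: $- \frac{10244073393900}{411862861} \approx -24873.0$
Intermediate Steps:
$\frac{\left(8888 - 21400\right) \left(3658 + 14806\right) - 44282}{\frac{1}{44334} + 9290} = \frac{\left(-12512\right) 18464 - 44282}{\frac{1}{44334} + 9290} = \frac{-231021568 - 44282}{\frac{411862861}{44334}} = \left(-231065850\right) \frac{44334}{411862861} = - \frac{10244073393900}{411862861}$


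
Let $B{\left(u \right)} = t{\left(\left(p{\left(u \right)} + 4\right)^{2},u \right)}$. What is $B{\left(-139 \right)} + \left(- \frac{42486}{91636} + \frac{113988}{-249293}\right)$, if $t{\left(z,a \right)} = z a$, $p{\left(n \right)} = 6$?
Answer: $- \frac{158777801201983}{11422106674} \approx -13901.0$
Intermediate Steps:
$t{\left(z,a \right)} = a z$
$B{\left(u \right)} = 100 u$ ($B{\left(u \right)} = u \left(6 + 4\right)^{2} = u 10^{2} = u 100 = 100 u$)
$B{\left(-139 \right)} + \left(- \frac{42486}{91636} + \frac{113988}{-249293}\right) = 100 \left(-139\right) + \left(- \frac{42486}{91636} + \frac{113988}{-249293}\right) = -13900 + \left(\left(-42486\right) \frac{1}{91636} + 113988 \left(- \frac{1}{249293}\right)\right) = -13900 - \frac{10518433383}{11422106674} = - \frac{158777801201983}{11422106674}$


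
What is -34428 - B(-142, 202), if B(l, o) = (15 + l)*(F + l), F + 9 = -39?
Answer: -58558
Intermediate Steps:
F = -48 (F = -9 - 39 = -48)
B(l, o) = (-48 + l)*(15 + l) (B(l, o) = (15 + l)*(-48 + l) = (-48 + l)*(15 + l))
-34428 - B(-142, 202) = -34428 - (-720 + (-142)² - 33*(-142)) = -34428 - (-720 + 20164 + 4686) = -34428 - 1*24130 = -34428 - 24130 = -58558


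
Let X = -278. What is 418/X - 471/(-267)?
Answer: 3222/12371 ≈ 0.26045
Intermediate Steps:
418/X - 471/(-267) = 418/(-278) - 471/(-267) = 418*(-1/278) - 471*(-1/267) = -209/139 + 157/89 = 3222/12371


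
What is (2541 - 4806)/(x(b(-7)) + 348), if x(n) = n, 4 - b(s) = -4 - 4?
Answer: -151/24 ≈ -6.2917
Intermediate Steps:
b(s) = 12 (b(s) = 4 - (-4 - 4) = 4 - 1*(-8) = 4 + 8 = 12)
(2541 - 4806)/(x(b(-7)) + 348) = (2541 - 4806)/(12 + 348) = -2265/360 = -2265*1/360 = -151/24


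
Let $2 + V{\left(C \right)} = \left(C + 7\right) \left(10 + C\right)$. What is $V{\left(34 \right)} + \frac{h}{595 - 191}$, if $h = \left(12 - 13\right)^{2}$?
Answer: $\frac{728009}{404} \approx 1802.0$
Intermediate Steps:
$h = 1$ ($h = \left(-1\right)^{2} = 1$)
$V{\left(C \right)} = -2 + \left(7 + C\right) \left(10 + C\right)$ ($V{\left(C \right)} = -2 + \left(C + 7\right) \left(10 + C\right) = -2 + \left(7 + C\right) \left(10 + C\right)$)
$V{\left(34 \right)} + \frac{h}{595 - 191} = \left(68 + 34^{2} + 17 \cdot 34\right) + \frac{1}{595 - 191} \cdot 1 = \left(68 + 1156 + 578\right) + \frac{1}{404} \cdot 1 = 1802 + \frac{1}{404} \cdot 1 = 1802 + \frac{1}{404} = \frac{728009}{404}$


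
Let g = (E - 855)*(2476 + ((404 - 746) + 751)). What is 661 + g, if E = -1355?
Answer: -6375189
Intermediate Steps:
g = -6375850 (g = (-1355 - 855)*(2476 + ((404 - 746) + 751)) = -2210*(2476 + (-342 + 751)) = -2210*(2476 + 409) = -2210*2885 = -6375850)
661 + g = 661 - 6375850 = -6375189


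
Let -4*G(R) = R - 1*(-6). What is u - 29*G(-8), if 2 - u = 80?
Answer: -185/2 ≈ -92.500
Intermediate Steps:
G(R) = -3/2 - R/4 (G(R) = -(R - 1*(-6))/4 = -(R + 6)/4 = -(6 + R)/4 = -3/2 - R/4)
u = -78 (u = 2 - 1*80 = 2 - 80 = -78)
u - 29*G(-8) = -78 - 29*(-3/2 - 1/4*(-8)) = -78 - 29*(-3/2 + 2) = -78 - 29*1/2 = -78 - 29/2 = -185/2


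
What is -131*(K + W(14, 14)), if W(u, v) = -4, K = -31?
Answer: 4585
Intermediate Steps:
-131*(K + W(14, 14)) = -131*(-31 - 4) = -131*(-35) = 4585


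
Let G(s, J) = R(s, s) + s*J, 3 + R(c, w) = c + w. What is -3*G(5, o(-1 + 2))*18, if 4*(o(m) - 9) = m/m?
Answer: -5751/2 ≈ -2875.5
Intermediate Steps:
o(m) = 37/4 (o(m) = 9 + (m/m)/4 = 9 + (1/4)*1 = 9 + 1/4 = 37/4)
R(c, w) = -3 + c + w (R(c, w) = -3 + (c + w) = -3 + c + w)
G(s, J) = -3 + 2*s + J*s (G(s, J) = (-3 + s + s) + s*J = (-3 + 2*s) + J*s = -3 + 2*s + J*s)
-3*G(5, o(-1 + 2))*18 = -3*(-3 + 2*5 + (37/4)*5)*18 = -3*(-3 + 10 + 185/4)*18 = -3*213/4*18 = -639/4*18 = -5751/2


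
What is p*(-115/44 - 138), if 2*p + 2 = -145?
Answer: 909489/88 ≈ 10335.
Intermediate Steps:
p = -147/2 (p = -1 + (½)*(-145) = -1 - 145/2 = -147/2 ≈ -73.500)
p*(-115/44 - 138) = -147*(-115/44 - 138)/2 = -147/2*(-6187/44) = 909489/88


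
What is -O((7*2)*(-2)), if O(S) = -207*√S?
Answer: 414*I*√7 ≈ 1095.3*I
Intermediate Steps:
-O((7*2)*(-2)) = -(-207)*√((7*2)*(-2)) = -(-207)*√(14*(-2)) = -(-207)*√(-28) = -(-207)*2*I*√7 = -(-414)*I*√7 = 414*I*√7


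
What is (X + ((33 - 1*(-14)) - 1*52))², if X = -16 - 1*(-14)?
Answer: 49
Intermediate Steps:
X = -2 (X = -16 + 14 = -2)
(X + ((33 - 1*(-14)) - 1*52))² = (-2 + ((33 - 1*(-14)) - 1*52))² = (-2 + ((33 + 14) - 52))² = (-2 + (47 - 52))² = (-2 - 5)² = (-7)² = 49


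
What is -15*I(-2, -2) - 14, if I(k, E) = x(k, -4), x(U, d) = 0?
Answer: -14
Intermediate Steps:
I(k, E) = 0
-15*I(-2, -2) - 14 = -15*0 - 14 = 0 - 14 = -14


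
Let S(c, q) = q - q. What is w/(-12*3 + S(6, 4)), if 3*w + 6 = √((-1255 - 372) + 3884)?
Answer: 1/18 - √2257/108 ≈ -0.38433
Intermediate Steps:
S(c, q) = 0
w = -2 + √2257/3 (w = -2 + √((-1255 - 372) + 3884)/3 = -2 + √(-1627 + 3884)/3 = -2 + √2257/3 ≈ 13.836)
w/(-12*3 + S(6, 4)) = (-2 + √2257/3)/(-12*3 + 0) = (-2 + √2257/3)/(-36 + 0) = (-2 + √2257/3)/(-36) = -(-2 + √2257/3)/36 = 1/18 - √2257/108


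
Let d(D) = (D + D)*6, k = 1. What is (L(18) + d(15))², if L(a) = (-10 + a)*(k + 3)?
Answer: 44944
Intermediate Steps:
L(a) = -40 + 4*a (L(a) = (-10 + a)*(1 + 3) = (-10 + a)*4 = -40 + 4*a)
d(D) = 12*D (d(D) = (2*D)*6 = 12*D)
(L(18) + d(15))² = ((-40 + 4*18) + 12*15)² = ((-40 + 72) + 180)² = (32 + 180)² = 212² = 44944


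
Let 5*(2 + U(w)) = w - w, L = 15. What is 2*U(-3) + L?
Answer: 11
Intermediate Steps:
U(w) = -2 (U(w) = -2 + (w - w)/5 = -2 + (1/5)*0 = -2 + 0 = -2)
2*U(-3) + L = 2*(-2) + 15 = -4 + 15 = 11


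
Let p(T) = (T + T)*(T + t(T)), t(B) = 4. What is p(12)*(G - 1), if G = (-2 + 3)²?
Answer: 0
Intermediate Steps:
G = 1 (G = 1² = 1)
p(T) = 2*T*(4 + T) (p(T) = (T + T)*(T + 4) = (2*T)*(4 + T) = 2*T*(4 + T))
p(12)*(G - 1) = (2*12*(4 + 12))*(1 - 1) = (2*12*16)*0 = 384*0 = 0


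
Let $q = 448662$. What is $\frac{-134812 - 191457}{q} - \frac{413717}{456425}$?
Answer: $- \frac{334536424979}{204780553350} \approx -1.6336$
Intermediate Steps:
$\frac{-134812 - 191457}{q} - \frac{413717}{456425} = \frac{-134812 - 191457}{448662} - \frac{413717}{456425} = \left(-134812 - 191457\right) \frac{1}{448662} - \frac{413717}{456425} = \left(-326269\right) \frac{1}{448662} - \frac{413717}{456425} = - \frac{326269}{448662} - \frac{413717}{456425} = - \frac{334536424979}{204780553350}$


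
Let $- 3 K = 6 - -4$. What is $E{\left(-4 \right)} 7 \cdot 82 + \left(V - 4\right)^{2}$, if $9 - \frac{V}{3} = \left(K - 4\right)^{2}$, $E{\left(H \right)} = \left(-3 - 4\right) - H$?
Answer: $\frac{156727}{9} \approx 17414.0$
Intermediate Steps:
$E{\left(H \right)} = -7 - H$
$K = - \frac{10}{3}$ ($K = - \frac{6 - -4}{3} = - \frac{6 + 4}{3} = \left(- \frac{1}{3}\right) 10 = - \frac{10}{3} \approx -3.3333$)
$V = - \frac{403}{3}$ ($V = 27 - 3 \left(- \frac{10}{3} - 4\right)^{2} = 27 - 3 \left(- \frac{22}{3}\right)^{2} = 27 - \frac{484}{3} = - \frac{403}{3} \approx -134.33$)
$E{\left(-4 \right)} 7 \cdot 82 + \left(V - 4\right)^{2} = \left(-7 - -4\right) 7 \cdot 82 + \left(- \frac{403}{3} - 4\right)^{2} = \left(-7 + 4\right) 7 \cdot 82 + \left(- \frac{415}{3}\right)^{2} = \left(-3\right) 7 \cdot 82 + \frac{172225}{9} = \left(-21\right) 82 + \frac{172225}{9} = -1722 + \frac{172225}{9} = \frac{156727}{9}$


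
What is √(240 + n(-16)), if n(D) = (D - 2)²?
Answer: 2*√141 ≈ 23.749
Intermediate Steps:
n(D) = (-2 + D)²
√(240 + n(-16)) = √(240 + (-2 - 16)²) = √(240 + (-18)²) = √(240 + 324) = √564 = 2*√141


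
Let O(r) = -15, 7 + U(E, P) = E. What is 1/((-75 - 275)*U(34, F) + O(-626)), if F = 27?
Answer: -1/9465 ≈ -0.00010565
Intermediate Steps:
U(E, P) = -7 + E
1/((-75 - 275)*U(34, F) + O(-626)) = 1/((-75 - 275)*(-7 + 34) - 15) = 1/(-350*27 - 15) = 1/(-9450 - 15) = 1/(-9465) = -1/9465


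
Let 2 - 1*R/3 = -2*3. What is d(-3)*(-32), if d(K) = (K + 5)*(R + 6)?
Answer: -1920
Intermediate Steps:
R = 24 (R = 6 - (-6)*3 = 6 - 3*(-6) = 6 + 18 = 24)
d(K) = 150 + 30*K (d(K) = (K + 5)*(24 + 6) = (5 + K)*30 = 150 + 30*K)
d(-3)*(-32) = (150 + 30*(-3))*(-32) = (150 - 90)*(-32) = 60*(-32) = -1920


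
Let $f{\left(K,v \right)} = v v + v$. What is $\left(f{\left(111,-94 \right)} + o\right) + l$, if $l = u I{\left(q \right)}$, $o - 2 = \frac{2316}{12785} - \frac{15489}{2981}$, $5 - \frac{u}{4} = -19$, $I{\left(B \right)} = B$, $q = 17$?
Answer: $\frac{395259871091}{38112085} \approx 10371.0$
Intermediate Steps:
$u = 96$ ($u = 20 - -76 = 20 + 76 = 96$)
$f{\left(K,v \right)} = v + v^{2}$ ($f{\left(K,v \right)} = v^{2} + v = v + v^{2}$)
$o = - \frac{114898699}{38112085}$ ($o = 2 + \left(\frac{2316}{12785} - \frac{15489}{2981}\right) = 2 - \frac{191122869}{38112085} = - \frac{114898699}{38112085} \approx -3.0148$)
$l = 1632$ ($l = 96 \cdot 17 = 1632$)
$\left(f{\left(111,-94 \right)} + o\right) + l = \left(- 94 \left(1 - 94\right) - \frac{114898699}{38112085}\right) + 1632 = \left(\left(-94\right) \left(-93\right) - \frac{114898699}{38112085}\right) + 1632 = \left(8742 - \frac{114898699}{38112085}\right) + 1632 = \frac{333060948371}{38112085} + 1632 = \frac{395259871091}{38112085}$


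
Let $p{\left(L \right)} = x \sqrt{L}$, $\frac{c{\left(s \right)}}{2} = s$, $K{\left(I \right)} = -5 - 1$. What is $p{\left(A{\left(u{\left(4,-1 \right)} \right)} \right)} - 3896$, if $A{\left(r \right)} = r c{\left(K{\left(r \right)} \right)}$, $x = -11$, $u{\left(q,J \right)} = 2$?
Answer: $-3896 - 22 i \sqrt{6} \approx -3896.0 - 53.889 i$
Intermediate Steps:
$K{\left(I \right)} = -6$ ($K{\left(I \right)} = -5 - 1 = -6$)
$c{\left(s \right)} = 2 s$
$A{\left(r \right)} = - 12 r$ ($A{\left(r \right)} = r 2 \left(-6\right) = r \left(-12\right) = - 12 r$)
$p{\left(L \right)} = - 11 \sqrt{L}$
$p{\left(A{\left(u{\left(4,-1 \right)} \right)} \right)} - 3896 = - 11 \sqrt{\left(-12\right) 2} - 3896 = - 11 \sqrt{-24} - 3896 = - 11 \cdot 2 i \sqrt{6} - 3896 = - 22 i \sqrt{6} - 3896 = -3896 - 22 i \sqrt{6}$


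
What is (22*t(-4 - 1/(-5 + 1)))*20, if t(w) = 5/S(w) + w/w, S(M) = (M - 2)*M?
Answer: 37400/69 ≈ 542.03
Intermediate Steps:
S(M) = M*(-2 + M) (S(M) = (-2 + M)*M = M*(-2 + M))
t(w) = 1 + 5/(w*(-2 + w)) (t(w) = 5/((w*(-2 + w))) + w/w = 5*(1/(w*(-2 + w))) + 1 = 5/(w*(-2 + w)) + 1 = 1 + 5/(w*(-2 + w)))
(22*t(-4 - 1/(-5 + 1)))*20 = (22*((5 + (-4 - 1/(-5 + 1))*(-2 + (-4 - 1/(-5 + 1))))/((-4 - 1/(-5 + 1))*(-2 + (-4 - 1/(-5 + 1))))))*20 = (22*((5 + (-4 - 1/(-4))*(-2 + (-4 - 1/(-4))))/((-4 - 1/(-4))*(-2 + (-4 - 1/(-4))))))*20 = (22*((5 + (-4 - 1*(-¼))*(-2 + (-4 - 1*(-¼))))/((-4 - 1*(-¼))*(-2 + (-4 - 1*(-¼))))))*20 = (22*((5 + (-4 + ¼)*(-2 + (-4 + ¼)))/((-4 + ¼)*(-2 + (-4 + ¼)))))*20 = (22*((5 - 15*(-2 - 15/4)/4)/((-15/4)*(-2 - 15/4))))*20 = (22*(-4*(5 - 15/4*(-23/4))/(15*(-23/4))))*20 = (22*(-4/15*(-4/23)*(5 + 345/16)))*20 = (22*(-4/15*(-4/23)*425/16))*20 = (22*(85/69))*20 = (1870/69)*20 = 37400/69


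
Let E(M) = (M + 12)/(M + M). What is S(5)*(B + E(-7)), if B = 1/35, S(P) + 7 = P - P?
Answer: 23/10 ≈ 2.3000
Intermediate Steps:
E(M) = (12 + M)/(2*M) (E(M) = (12 + M)/((2*M)) = (12 + M)*(1/(2*M)) = (12 + M)/(2*M))
S(P) = -7 (S(P) = -7 + (P - P) = -7 + 0 = -7)
B = 1/35 ≈ 0.028571
S(5)*(B + E(-7)) = -7*(1/35 + (1/2)*(12 - 7)/(-7)) = -7*(1/35 + (1/2)*(-1/7)*5) = -7*(1/35 - 5/14) = -7*(-23/70) = 23/10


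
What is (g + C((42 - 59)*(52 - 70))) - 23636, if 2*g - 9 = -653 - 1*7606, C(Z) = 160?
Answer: -27601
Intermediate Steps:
g = -4125 (g = 9/2 + (-653 - 1*7606)/2 = 9/2 + (-653 - 7606)/2 = 9/2 + (½)*(-8259) = 9/2 - 8259/2 = -4125)
(g + C((42 - 59)*(52 - 70))) - 23636 = (-4125 + 160) - 23636 = -3965 - 23636 = -27601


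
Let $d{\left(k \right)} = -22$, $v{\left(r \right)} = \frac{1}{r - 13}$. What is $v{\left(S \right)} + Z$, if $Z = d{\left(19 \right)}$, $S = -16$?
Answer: $- \frac{639}{29} \approx -22.034$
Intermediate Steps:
$v{\left(r \right)} = \frac{1}{-13 + r}$
$Z = -22$
$v{\left(S \right)} + Z = \frac{1}{-13 - 16} - 22 = \frac{1}{-29} - 22 = - \frac{1}{29} - 22 = - \frac{639}{29}$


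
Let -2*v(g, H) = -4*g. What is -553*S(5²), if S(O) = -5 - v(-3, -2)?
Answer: -553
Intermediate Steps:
v(g, H) = 2*g (v(g, H) = -(-2)*g = 2*g)
S(O) = 1 (S(O) = -5 - 2*(-3) = -5 - 1*(-6) = -5 + 6 = 1)
-553*S(5²) = -553*1 = -553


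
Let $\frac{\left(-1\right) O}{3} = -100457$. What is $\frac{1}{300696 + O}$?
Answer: $\frac{1}{602067} \approx 1.6609 \cdot 10^{-6}$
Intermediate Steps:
$O = 301371$ ($O = \left(-3\right) \left(-100457\right) = 301371$)
$\frac{1}{300696 + O} = \frac{1}{300696 + 301371} = \frac{1}{602067}$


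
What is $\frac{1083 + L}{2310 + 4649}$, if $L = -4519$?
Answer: $- \frac{3436}{6959} \approx -0.49375$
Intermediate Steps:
$\frac{1083 + L}{2310 + 4649} = \frac{1083 - 4519}{2310 + 4649} = - \frac{3436}{6959}$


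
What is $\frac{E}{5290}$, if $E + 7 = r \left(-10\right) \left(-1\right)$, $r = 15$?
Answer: $\frac{143}{5290} \approx 0.027032$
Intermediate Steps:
$E = 143$ ($E = -7 + 15 \left(-10\right) \left(-1\right) = -7 - -150 = -7 + 150 = 143$)
$\frac{E}{5290} = \frac{143}{5290}$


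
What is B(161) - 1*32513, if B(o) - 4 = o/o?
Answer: -32508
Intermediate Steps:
B(o) = 5 (B(o) = 4 + o/o = 4 + 1 = 5)
B(161) - 1*32513 = 5 - 1*32513 = 5 - 32513 = -32508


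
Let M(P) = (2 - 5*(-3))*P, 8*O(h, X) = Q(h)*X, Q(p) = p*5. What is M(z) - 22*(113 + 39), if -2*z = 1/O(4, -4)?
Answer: -66863/20 ≈ -3343.1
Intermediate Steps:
Q(p) = 5*p
O(h, X) = 5*X*h/8 (O(h, X) = ((5*h)*X)/8 = (5*X*h)/8 = 5*X*h/8)
z = 1/20 (z = -1/(2*((5/8)*(-4)*4)) = -1/2/(-10) = -1/2*(-1/10) = 1/20 ≈ 0.050000)
M(P) = 17*P (M(P) = (2 + 15)*P = 17*P)
M(z) - 22*(113 + 39) = 17*(1/20) - 22*(113 + 39) = 17/20 - 22*152 = 17/20 - 1*3344 = 17/20 - 3344 = -66863/20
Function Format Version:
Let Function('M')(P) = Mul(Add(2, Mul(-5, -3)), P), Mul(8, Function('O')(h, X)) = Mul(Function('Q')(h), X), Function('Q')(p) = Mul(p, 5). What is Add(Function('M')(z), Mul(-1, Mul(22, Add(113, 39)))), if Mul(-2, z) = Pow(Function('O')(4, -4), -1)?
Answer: Rational(-66863, 20) ≈ -3343.1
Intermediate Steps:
Function('Q')(p) = Mul(5, p)
Function('O')(h, X) = Mul(Rational(5, 8), X, h) (Function('O')(h, X) = Mul(Rational(1, 8), Mul(Mul(5, h), X)) = Mul(Rational(1, 8), Mul(5, X, h)) = Mul(Rational(5, 8), X, h))
z = Rational(1, 20) (z = Mul(Rational(-1, 2), Pow(Mul(Rational(5, 8), -4, 4), -1)) = Mul(Rational(-1, 2), Pow(-10, -1)) = Mul(Rational(-1, 2), Rational(-1, 10)) = Rational(1, 20) ≈ 0.050000)
Function('M')(P) = Mul(17, P) (Function('M')(P) = Mul(Add(2, 15), P) = Mul(17, P))
Add(Function('M')(z), Mul(-1, Mul(22, Add(113, 39)))) = Add(Mul(17, Rational(1, 20)), Mul(-1, Mul(22, Add(113, 39)))) = Add(Rational(17, 20), Mul(-1, Mul(22, 152))) = Add(Rational(17, 20), Mul(-1, 3344)) = Add(Rational(17, 20), -3344) = Rational(-66863, 20)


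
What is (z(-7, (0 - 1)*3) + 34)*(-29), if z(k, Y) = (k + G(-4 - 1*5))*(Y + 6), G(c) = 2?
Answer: -551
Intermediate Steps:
z(k, Y) = (2 + k)*(6 + Y) (z(k, Y) = (k + 2)*(Y + 6) = (2 + k)*(6 + Y))
(z(-7, (0 - 1)*3) + 34)*(-29) = ((12 + 2*((0 - 1)*3) + 6*(-7) + ((0 - 1)*3)*(-7)) + 34)*(-29) = ((12 + 2*(-1*3) - 42 - 1*3*(-7)) + 34)*(-29) = ((12 + 2*(-3) - 42 - 3*(-7)) + 34)*(-29) = ((12 - 6 - 42 + 21) + 34)*(-29) = (-15 + 34)*(-29) = 19*(-29) = -551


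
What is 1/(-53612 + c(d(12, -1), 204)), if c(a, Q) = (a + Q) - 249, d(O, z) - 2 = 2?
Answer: -1/53653 ≈ -1.8638e-5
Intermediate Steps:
d(O, z) = 4 (d(O, z) = 2 + 2 = 4)
c(a, Q) = -249 + Q + a (c(a, Q) = (Q + a) - 249 = -249 + Q + a)
1/(-53612 + c(d(12, -1), 204)) = 1/(-53612 + (-249 + 204 + 4)) = 1/(-53612 - 41) = 1/(-53653) = -1/53653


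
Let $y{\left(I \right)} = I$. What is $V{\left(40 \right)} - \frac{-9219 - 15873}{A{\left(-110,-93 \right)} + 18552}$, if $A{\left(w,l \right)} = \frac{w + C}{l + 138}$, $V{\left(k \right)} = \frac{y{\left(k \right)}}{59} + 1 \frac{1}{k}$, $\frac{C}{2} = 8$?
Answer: $\frac{2024807007}{985000280} \approx 2.0556$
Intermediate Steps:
$C = 16$ ($C = 2 \cdot 8 = 16$)
$V{\left(k \right)} = \frac{1}{k} + \frac{k}{59}$ ($V{\left(k \right)} = \frac{k}{59} + 1 \frac{1}{k} = k \frac{1}{59} + \frac{1}{k} = \frac{k}{59} + \frac{1}{k} = \frac{1}{k} + \frac{k}{59}$)
$A{\left(w,l \right)} = \frac{16 + w}{138 + l}$ ($A{\left(w,l \right)} = \frac{w + 16}{l + 138} = \frac{16 + w}{138 + l}$)
$V{\left(40 \right)} - \frac{-9219 - 15873}{A{\left(-110,-93 \right)} + 18552} = \left(\frac{1}{40} + \frac{1}{59} \cdot 40\right) - \frac{-9219 - 15873}{\frac{16 - 110}{138 - 93} + 18552} = \left(\frac{1}{40} + \frac{40}{59}\right) - - \frac{25092}{\frac{1}{45} \left(-94\right) + 18552} = \frac{1659}{2360} - - \frac{25092}{\frac{1}{45} \left(-94\right) + 18552} = \frac{1659}{2360} - - \frac{25092}{- \frac{94}{45} + 18552} = \frac{1659}{2360} - - \frac{25092}{\frac{834746}{45}} = \frac{1659}{2360} - \left(-25092\right) \frac{45}{834746} = \frac{1659}{2360} - - \frac{564570}{417373} = \frac{1659}{2360} + \frac{564570}{417373} = \frac{2024807007}{985000280}$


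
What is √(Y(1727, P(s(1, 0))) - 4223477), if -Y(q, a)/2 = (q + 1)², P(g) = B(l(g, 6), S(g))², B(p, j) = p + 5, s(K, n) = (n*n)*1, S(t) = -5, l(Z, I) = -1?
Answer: I*√10195445 ≈ 3193.0*I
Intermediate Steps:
s(K, n) = n² (s(K, n) = n²*1 = n²)
B(p, j) = 5 + p
P(g) = 16 (P(g) = (5 - 1)² = 4² = 16)
Y(q, a) = -2*(1 + q)² (Y(q, a) = -2*(q + 1)² = -2*(1 + q)²)
√(Y(1727, P(s(1, 0))) - 4223477) = √(-2*(1 + 1727)² - 4223477) = √(-2*1728² - 4223477) = √(-2*2985984 - 4223477) = √(-5971968 - 4223477) = √(-10195445) = I*√10195445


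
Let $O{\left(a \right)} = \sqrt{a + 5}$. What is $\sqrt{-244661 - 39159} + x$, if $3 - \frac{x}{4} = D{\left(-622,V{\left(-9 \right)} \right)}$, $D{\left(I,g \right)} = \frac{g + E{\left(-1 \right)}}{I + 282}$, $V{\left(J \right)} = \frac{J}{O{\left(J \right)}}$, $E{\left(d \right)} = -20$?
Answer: $\frac{200}{17} + \frac{9 i}{170} + 2 i \sqrt{70955} \approx 11.765 + 532.8 i$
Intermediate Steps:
$O{\left(a \right)} = \sqrt{5 + a}$
$V{\left(J \right)} = \frac{J}{\sqrt{5 + J}}$
$D{\left(I,g \right)} = \frac{-20 + g}{282 + I}$ ($D{\left(I,g \right)} = \frac{g - 20}{I + 282} = \frac{-20 + g}{282 + I}$)
$x = \frac{200}{17} + \frac{9 i}{170}$ ($x = 12 - 4 \frac{-20 - \frac{9}{\sqrt{5 - 9}}}{282 - 622} = 12 - 4 \frac{-20 - \frac{9}{2 i}}{-340} = 12 - 4 \left(- \frac{-20 - 9 \left(- \frac{i}{2}\right)}{340}\right) = 12 - 4 \left(- \frac{-20 + \frac{9 i}{2}}{340}\right) = 12 - 4 \left(\frac{1}{17} - \frac{9 i}{680}\right) = 12 - \left(\frac{4}{17} - \frac{9 i}{170}\right) = \frac{200}{17} + \frac{9 i}{170} \approx 11.765 + 0.052941 i$)
$\sqrt{-244661 - 39159} + x = \sqrt{-244661 - 39159} + \left(\frac{200}{17} + \frac{9 i}{170}\right) = \sqrt{-283820} + \left(\frac{200}{17} + \frac{9 i}{170}\right) = 2 i \sqrt{70955} + \left(\frac{200}{17} + \frac{9 i}{170}\right) = \frac{200}{17} + \frac{9 i}{170} + 2 i \sqrt{70955}$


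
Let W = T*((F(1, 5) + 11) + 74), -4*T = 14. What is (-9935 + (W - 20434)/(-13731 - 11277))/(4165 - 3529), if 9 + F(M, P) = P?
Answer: -496867525/31810176 ≈ -15.620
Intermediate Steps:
F(M, P) = -9 + P
T = -7/2 (T = -1/4*14 = -7/2 ≈ -3.5000)
W = -567/2 (W = -7*(((-9 + 5) + 11) + 74)/2 = -7*((-4 + 11) + 74)/2 = -7*(7 + 74)/2 = -7/2*81 = -567/2 ≈ -283.50)
(-9935 + (W - 20434)/(-13731 - 11277))/(4165 - 3529) = (-9935 + (-567/2 - 20434)/(-13731 - 11277))/(4165 - 3529) = (-9935 - 41435/2/(-25008))/636 = (-9935 - 41435/2*(-1/25008))*(1/636) = (-9935 + 41435/50016)*(1/636) = -496867525/50016*1/636 = -496867525/31810176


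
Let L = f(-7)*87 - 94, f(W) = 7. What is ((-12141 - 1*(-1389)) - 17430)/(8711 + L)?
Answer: -2013/659 ≈ -3.0546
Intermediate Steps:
L = 515 (L = 7*87 - 94 = 609 - 94 = 515)
((-12141 - 1*(-1389)) - 17430)/(8711 + L) = ((-12141 - 1*(-1389)) - 17430)/(8711 + 515) = ((-12141 + 1389) - 17430)/9226 = (-10752 - 17430)*(1/9226) = -28182*1/9226 = -2013/659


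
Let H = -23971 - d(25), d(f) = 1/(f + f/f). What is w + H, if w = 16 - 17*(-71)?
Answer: -591449/26 ≈ -22748.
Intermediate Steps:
d(f) = 1/(1 + f) (d(f) = 1/(f + 1) = 1/(1 + f))
H = -623247/26 (H = -23971 - 1/(1 + 25) = -23971 - 1/26 = -623247/26 ≈ -23971.)
w = 1223 (w = 16 + 1207 = 1223)
w + H = 1223 - 623247/26 = -591449/26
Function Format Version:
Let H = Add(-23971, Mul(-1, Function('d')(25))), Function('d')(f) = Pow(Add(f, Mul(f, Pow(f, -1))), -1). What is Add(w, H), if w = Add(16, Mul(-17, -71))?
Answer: Rational(-591449, 26) ≈ -22748.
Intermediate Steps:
Function('d')(f) = Pow(Add(1, f), -1) (Function('d')(f) = Pow(Add(f, 1), -1) = Pow(Add(1, f), -1))
H = Rational(-623247, 26) (H = Add(-23971, Mul(-1, Pow(Add(1, 25), -1))) = Add(-23971, Mul(-1, Pow(26, -1))) = Add(-23971, Mul(-1, Rational(1, 26))) = Add(-23971, Rational(-1, 26)) = Rational(-623247, 26) ≈ -23971.)
w = 1223 (w = Add(16, 1207) = 1223)
Add(w, H) = Add(1223, Rational(-623247, 26)) = Rational(-591449, 26)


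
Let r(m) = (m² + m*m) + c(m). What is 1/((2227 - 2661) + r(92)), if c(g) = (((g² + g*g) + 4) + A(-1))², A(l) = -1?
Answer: 1/286675255 ≈ 3.4883e-9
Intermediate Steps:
c(g) = (3 + 2*g²)² (c(g) = (((g² + g*g) + 4) - 1)² = (((g² + g²) + 4) - 1)² = ((2*g² + 4) - 1)² = ((4 + 2*g²) - 1)² = (3 + 2*g²)²)
r(m) = (3 + 2*m²)² + 2*m² (r(m) = (m² + m*m) + (3 + 2*m²)² = (m² + m²) + (3 + 2*m²)² = 2*m² + (3 + 2*m²)² = (3 + 2*m²)² + 2*m²)
1/((2227 - 2661) + r(92)) = 1/((2227 - 2661) + (9 + 4*92⁴ + 14*92²)) = 1/(-434 + (9 + 4*71639296 + 14*8464)) = 1/(-434 + (9 + 286557184 + 118496)) = 1/(-434 + 286675689) = 1/286675255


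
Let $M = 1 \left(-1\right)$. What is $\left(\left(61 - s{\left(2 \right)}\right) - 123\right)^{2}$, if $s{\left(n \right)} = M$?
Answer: $3721$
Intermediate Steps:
$M = -1$
$s{\left(n \right)} = -1$
$\left(\left(61 - s{\left(2 \right)}\right) - 123\right)^{2} = \left(\left(61 - -1\right) - 123\right)^{2} = \left(\left(61 + 1\right) - 123\right)^{2} = \left(62 - 123\right)^{2} = \left(-61\right)^{2} = 3721$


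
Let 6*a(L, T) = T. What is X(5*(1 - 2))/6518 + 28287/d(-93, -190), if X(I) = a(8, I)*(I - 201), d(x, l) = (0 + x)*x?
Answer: 61953137/18791394 ≈ 3.2969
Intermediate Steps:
a(L, T) = T/6
d(x, l) = x² (d(x, l) = x*x = x²)
X(I) = I*(-201 + I)/6 (X(I) = (I/6)*(I - 201) = (I/6)*(-201 + I) = I*(-201 + I)/6)
X(5*(1 - 2))/6518 + 28287/d(-93, -190) = ((5*(1 - 2))*(-201 + 5*(1 - 2))/6)/6518 + 28287/((-93)²) = ((5*(-1))*(-201 + 5*(-1))/6)*(1/6518) + 28287/8649 = ((⅙)*(-5)*(-201 - 5))*(1/6518) + 28287*(1/8649) = ((⅙)*(-5)*(-206))*(1/6518) + 3143/961 = (515/3)*(1/6518) + 3143/961 = 515/19554 + 3143/961 = 61953137/18791394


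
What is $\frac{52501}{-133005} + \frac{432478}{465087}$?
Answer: $\frac{3678244867}{6873210715} \approx 0.53516$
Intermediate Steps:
$\frac{52501}{-133005} + \frac{432478}{465087} = 52501 \left(- \frac{1}{133005}\right) + 432478 \cdot \frac{1}{465087} = - \frac{52501}{133005} + \frac{432478}{465087} = \frac{3678244867}{6873210715}$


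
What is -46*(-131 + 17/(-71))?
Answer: 428628/71 ≈ 6037.0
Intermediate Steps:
-46*(-131 + 17/(-71)) = -46*(-131 + 17*(-1/71)) = -46*(-131 - 17/71) = -46*(-9318/71) = 428628/71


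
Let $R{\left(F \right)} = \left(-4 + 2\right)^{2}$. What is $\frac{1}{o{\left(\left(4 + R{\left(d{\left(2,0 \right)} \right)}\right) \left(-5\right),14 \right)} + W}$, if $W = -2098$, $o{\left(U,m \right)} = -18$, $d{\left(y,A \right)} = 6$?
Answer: $- \frac{1}{2116} \approx -0.00047259$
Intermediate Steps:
$R{\left(F \right)} = 4$ ($R{\left(F \right)} = \left(-2\right)^{2} = 4$)
$\frac{1}{o{\left(\left(4 + R{\left(d{\left(2,0 \right)} \right)}\right) \left(-5\right),14 \right)} + W} = \frac{1}{-18 - 2098} = \frac{1}{-2116} = - \frac{1}{2116}$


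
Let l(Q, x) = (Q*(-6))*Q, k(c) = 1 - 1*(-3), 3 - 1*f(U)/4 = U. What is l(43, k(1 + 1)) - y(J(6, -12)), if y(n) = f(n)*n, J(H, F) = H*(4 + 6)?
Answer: 2586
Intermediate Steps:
f(U) = 12 - 4*U
J(H, F) = 10*H (J(H, F) = H*10 = 10*H)
k(c) = 4 (k(c) = 1 + 3 = 4)
l(Q, x) = -6*Q² (l(Q, x) = (-6*Q)*Q = -6*Q²)
y(n) = n*(12 - 4*n) (y(n) = (12 - 4*n)*n = n*(12 - 4*n))
l(43, k(1 + 1)) - y(J(6, -12)) = -6*43² - 4*10*6*(3 - 10*6) = -6*1849 - 4*60*(3 - 1*60) = -11094 - 4*60*(3 - 60) = -11094 - 4*60*(-57) = -11094 - 1*(-13680) = -11094 + 13680 = 2586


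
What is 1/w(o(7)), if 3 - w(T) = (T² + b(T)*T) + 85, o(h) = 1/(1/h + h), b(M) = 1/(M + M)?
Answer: -2500/206299 ≈ -0.012118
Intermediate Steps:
b(M) = 1/(2*M)
o(h) = 1/(h + 1/h)
w(T) = -165/2 - T² (w(T) = 3 - ((T² + (1/(2*T))*T) + 85) = 3 - ((T² + ½) + 85) = 3 - ((½ + T²) + 85) = 3 - (171/2 + T²) = 3 + (-171/2 - T²) = -165/2 - T²)
1/w(o(7)) = 1/(-165/2 - (7/(1 + 7²))²) = 1/(-165/2 - (7/(1 + 49))²) = 1/(-165/2 - (7/50)²) = 1/(-165/2 - 1*49/2500) = 1/(-165/2 - 49/2500) = 1/(-206299/2500) = -2500/206299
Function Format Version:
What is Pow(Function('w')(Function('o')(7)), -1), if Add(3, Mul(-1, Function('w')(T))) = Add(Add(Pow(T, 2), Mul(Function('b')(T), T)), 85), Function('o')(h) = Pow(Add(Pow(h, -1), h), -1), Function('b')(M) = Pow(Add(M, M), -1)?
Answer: Rational(-2500, 206299) ≈ -0.012118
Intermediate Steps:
Function('b')(M) = Mul(Rational(1, 2), Pow(M, -1)) (Function('b')(M) = Pow(Mul(2, M), -1) = Mul(Rational(1, 2), Pow(M, -1)))
Function('o')(h) = Pow(Add(h, Pow(h, -1)), -1)
Function('w')(T) = Add(Rational(-165, 2), Mul(-1, Pow(T, 2))) (Function('w')(T) = Add(3, Mul(-1, Add(Add(Pow(T, 2), Mul(Mul(Rational(1, 2), Pow(T, -1)), T)), 85))) = Add(3, Mul(-1, Add(Add(Pow(T, 2), Rational(1, 2)), 85))) = Add(3, Mul(-1, Add(Add(Rational(1, 2), Pow(T, 2)), 85))) = Add(3, Mul(-1, Add(Rational(171, 2), Pow(T, 2)))) = Add(3, Add(Rational(-171, 2), Mul(-1, Pow(T, 2)))) = Add(Rational(-165, 2), Mul(-1, Pow(T, 2))))
Pow(Function('w')(Function('o')(7)), -1) = Pow(Add(Rational(-165, 2), Mul(-1, Pow(Mul(7, Pow(Add(1, Pow(7, 2)), -1)), 2))), -1) = Pow(Add(Rational(-165, 2), Mul(-1, Pow(Mul(7, Pow(Add(1, 49), -1)), 2))), -1) = Pow(Add(Rational(-165, 2), Mul(-1, Pow(Mul(7, Pow(50, -1)), 2))), -1) = Pow(Add(Rational(-165, 2), Mul(-1, Pow(Mul(7, Rational(1, 50)), 2))), -1) = Pow(Add(Rational(-165, 2), Mul(-1, Pow(Rational(7, 50), 2))), -1) = Pow(Add(Rational(-165, 2), Mul(-1, Rational(49, 2500))), -1) = Pow(Add(Rational(-165, 2), Rational(-49, 2500)), -1) = Pow(Rational(-206299, 2500), -1) = Rational(-2500, 206299)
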